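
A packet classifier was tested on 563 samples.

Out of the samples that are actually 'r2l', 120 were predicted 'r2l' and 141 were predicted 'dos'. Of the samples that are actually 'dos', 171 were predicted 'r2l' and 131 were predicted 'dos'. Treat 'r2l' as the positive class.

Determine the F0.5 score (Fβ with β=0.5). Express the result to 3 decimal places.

0.421

Fβ = (1+β²)·TP / ((1+β²)·TP + β²·FN + FP), with β²=1/4
= 1.25·120 / (1.25·120 + 0.25·141 + 171) = 0.421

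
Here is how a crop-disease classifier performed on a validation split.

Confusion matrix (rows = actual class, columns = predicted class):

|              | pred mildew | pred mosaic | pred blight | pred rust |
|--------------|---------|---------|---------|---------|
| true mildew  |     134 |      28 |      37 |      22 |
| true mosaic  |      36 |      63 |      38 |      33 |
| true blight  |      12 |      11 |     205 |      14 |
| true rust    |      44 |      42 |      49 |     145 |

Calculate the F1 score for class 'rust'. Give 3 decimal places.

0.587

Take TP from the diagonal, FP from the rest of the 'rust' prediction marginal, FN from the rest of the 'rust' actual marginal.
F1 score = 2·TP/(2·TP+FP+FN).
rust: TP=145, FP=22+33+14=69, FN=44+42+49=135 → 290/494 = 0.5870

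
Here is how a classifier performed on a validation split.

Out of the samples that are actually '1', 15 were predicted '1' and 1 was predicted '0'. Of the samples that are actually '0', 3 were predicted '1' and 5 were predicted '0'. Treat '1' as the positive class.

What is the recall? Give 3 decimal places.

Recall = TP/(TP+FN) = 15/(15+1) = 15/16 = 0.938

0.938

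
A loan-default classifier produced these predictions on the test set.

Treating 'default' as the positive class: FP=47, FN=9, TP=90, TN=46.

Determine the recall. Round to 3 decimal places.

0.909

Recall = TP/(TP+FN) = 90/(90+9) = 90/99 = 0.909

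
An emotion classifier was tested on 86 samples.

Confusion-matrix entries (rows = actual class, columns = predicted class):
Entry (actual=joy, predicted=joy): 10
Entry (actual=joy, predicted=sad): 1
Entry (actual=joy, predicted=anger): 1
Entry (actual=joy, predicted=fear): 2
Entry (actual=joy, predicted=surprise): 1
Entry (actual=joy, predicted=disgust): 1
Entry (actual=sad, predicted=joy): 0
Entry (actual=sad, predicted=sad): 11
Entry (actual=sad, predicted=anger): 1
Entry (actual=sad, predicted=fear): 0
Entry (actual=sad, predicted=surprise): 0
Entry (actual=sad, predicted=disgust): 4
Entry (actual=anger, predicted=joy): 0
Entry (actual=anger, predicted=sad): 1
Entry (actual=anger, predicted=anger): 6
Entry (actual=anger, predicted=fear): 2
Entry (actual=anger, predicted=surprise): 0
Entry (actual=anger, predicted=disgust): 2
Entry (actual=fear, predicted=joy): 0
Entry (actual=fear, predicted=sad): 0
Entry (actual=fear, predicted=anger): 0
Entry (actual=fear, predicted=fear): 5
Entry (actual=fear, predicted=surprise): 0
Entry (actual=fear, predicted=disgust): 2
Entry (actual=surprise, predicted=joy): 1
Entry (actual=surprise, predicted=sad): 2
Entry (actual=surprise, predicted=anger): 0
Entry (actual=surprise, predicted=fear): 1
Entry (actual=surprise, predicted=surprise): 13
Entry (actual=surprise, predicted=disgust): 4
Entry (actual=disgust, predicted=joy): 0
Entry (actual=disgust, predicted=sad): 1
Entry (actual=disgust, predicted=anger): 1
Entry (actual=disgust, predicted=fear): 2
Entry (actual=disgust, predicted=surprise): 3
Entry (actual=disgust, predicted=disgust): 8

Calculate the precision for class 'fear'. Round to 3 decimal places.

0.417

One-vs-rest for 'fear': TP = diagonal; FP = other classes predicted 'fear'; FN = 'fear' predicted as other.
precision = TP/(TP+FP).
fear: TP=5, FP=2+0+2+1+2=7 → 5/12 = 0.4167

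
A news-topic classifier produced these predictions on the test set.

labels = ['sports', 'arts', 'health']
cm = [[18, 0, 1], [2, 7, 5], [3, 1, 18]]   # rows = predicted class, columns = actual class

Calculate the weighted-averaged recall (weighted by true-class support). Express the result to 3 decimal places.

Per-class recall (TP/(TP+FN)):
  sports: TP=18, FN=2+3=5 → 18/23 = 0.7826
  arts: TP=7, FN=0+1=1 → 7/8 = 0.8750
  health: TP=18, FN=1+5=6 → 18/24 = 0.7500
Weighted-recall = Σ (supportᵢ/N)·recallᵢ with N=55: (23/55)·0.7826 + (8/55)·0.8750 + (24/55)·0.7500 = 0.782

0.782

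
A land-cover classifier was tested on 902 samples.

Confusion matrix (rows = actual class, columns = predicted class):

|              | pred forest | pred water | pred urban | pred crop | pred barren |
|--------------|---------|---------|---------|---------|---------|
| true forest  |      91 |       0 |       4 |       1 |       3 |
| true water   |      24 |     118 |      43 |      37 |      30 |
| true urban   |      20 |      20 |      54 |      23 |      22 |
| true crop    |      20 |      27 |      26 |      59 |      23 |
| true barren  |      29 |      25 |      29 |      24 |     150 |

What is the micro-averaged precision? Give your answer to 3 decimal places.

0.523

Micro-averaging pools counts across classes: ΣTP=472, ΣFP=430, ΣFN=430.
Micro-precision = TP/(TP+FP) on pooled counts = 0.523 (equals overall accuracy in single-label multiclass).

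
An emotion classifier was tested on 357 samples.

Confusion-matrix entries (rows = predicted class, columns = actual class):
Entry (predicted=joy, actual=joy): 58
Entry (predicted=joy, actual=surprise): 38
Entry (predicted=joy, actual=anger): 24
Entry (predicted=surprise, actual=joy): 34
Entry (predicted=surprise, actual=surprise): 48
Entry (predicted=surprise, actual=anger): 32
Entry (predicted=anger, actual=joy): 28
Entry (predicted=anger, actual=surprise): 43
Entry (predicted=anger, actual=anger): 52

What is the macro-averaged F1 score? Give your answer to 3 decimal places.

0.443

Per-class F1 score (2·TP/(2·TP+FP+FN)):
  joy: TP=58, FP=38+24=62, FN=34+28=62 → 116/240 = 0.4833
  surprise: TP=48, FP=34+32=66, FN=38+43=81 → 96/243 = 0.3951
  anger: TP=52, FP=28+43=71, FN=24+32=56 → 104/231 = 0.4502
Macro-F1 score = mean = (0.4833 + 0.3951 + 0.4502) / 3 = 0.443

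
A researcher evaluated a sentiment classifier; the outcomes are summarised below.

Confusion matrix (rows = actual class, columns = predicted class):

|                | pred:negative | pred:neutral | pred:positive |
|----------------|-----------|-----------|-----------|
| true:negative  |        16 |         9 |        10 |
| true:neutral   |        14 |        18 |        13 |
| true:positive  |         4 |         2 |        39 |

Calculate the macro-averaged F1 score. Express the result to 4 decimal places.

Per-class F1 score (2·TP/(2·TP+FP+FN)):
  negative: TP=16, FP=14+4=18, FN=9+10=19 → 32/69 = 0.46377
  neutral: TP=18, FP=9+2=11, FN=14+13=27 → 36/74 = 0.48649
  positive: TP=39, FP=10+13=23, FN=4+2=6 → 78/107 = 0.72897
Macro-F1 score = mean = (0.46377 + 0.48649 + 0.72897) / 3 = 0.5597

0.5597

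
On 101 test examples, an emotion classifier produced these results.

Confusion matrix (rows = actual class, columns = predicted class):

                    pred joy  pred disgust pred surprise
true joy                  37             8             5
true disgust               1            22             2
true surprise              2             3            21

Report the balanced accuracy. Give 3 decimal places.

0.809

Balanced accuracy = mean of per-class recall.
  joy: recall = 37/50 = 0.7400
  disgust: recall = 22/25 = 0.8800
  surprise: recall = 21/26 = 0.8077
Mean = (0.7400 + 0.8800 + 0.8077) / 3 = 0.809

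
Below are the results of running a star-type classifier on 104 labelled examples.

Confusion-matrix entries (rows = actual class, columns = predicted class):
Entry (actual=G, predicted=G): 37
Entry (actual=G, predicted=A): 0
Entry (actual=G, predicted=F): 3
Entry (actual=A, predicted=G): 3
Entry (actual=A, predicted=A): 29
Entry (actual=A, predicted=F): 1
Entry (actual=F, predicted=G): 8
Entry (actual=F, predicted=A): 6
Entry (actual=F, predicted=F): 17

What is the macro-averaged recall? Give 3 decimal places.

Per-class recall (TP/(TP+FN)):
  G: TP=37, FN=0+3=3 → 37/40 = 0.9250
  A: TP=29, FN=3+1=4 → 29/33 = 0.8788
  F: TP=17, FN=8+6=14 → 17/31 = 0.5484
Macro-recall = mean = (0.9250 + 0.8788 + 0.5484) / 3 = 0.784

0.784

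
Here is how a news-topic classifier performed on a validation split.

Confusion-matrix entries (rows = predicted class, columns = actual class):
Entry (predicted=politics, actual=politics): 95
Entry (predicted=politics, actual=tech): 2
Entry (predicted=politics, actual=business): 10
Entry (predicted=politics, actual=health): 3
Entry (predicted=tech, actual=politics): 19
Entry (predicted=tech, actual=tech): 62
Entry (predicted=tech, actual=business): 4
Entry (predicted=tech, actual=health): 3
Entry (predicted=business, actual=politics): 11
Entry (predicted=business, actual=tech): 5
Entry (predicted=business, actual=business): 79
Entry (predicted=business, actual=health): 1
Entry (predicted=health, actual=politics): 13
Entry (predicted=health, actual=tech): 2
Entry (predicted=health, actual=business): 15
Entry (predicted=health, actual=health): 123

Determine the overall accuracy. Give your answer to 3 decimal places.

0.803

Accuracy = trace / total = (95+62+79+123=359) / 447 = 359/447 = 0.803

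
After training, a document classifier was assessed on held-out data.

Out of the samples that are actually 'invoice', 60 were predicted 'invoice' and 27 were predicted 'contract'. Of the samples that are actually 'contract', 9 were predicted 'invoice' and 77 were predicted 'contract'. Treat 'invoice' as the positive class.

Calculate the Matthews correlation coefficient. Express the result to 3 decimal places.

0.597

MCC = (TP·TN − FP·FN) / √((TP+FP)(TP+FN)(TN+FP)(TN+FN))
Numerator = 60·77 − 9·27 = 4377
Denominator = √(69·87·86·104) = √53690832 = 7327.4028
MCC = 4377 / 7327.4028 = 0.597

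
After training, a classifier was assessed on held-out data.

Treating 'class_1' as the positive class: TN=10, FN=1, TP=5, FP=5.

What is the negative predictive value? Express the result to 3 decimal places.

0.909

NPV = TN/(TN+FN) = 10/(10+1) = 0.909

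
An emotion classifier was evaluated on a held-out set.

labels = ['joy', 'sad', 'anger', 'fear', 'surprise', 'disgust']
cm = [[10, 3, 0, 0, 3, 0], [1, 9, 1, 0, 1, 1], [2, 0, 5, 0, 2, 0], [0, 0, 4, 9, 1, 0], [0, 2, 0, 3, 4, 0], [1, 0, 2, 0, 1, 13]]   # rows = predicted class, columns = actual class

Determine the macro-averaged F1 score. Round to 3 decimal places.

Per-class F1 score (2·TP/(2·TP+FP+FN)):
  joy: TP=10, FP=3+0+0+3+0=6, FN=1+2+0+0+1=4 → 20/30 = 0.6667
  sad: TP=9, FP=1+1+0+1+1=4, FN=3+0+0+2+0=5 → 18/27 = 0.6667
  anger: TP=5, FP=2+0+0+2+0=4, FN=0+1+4+0+2=7 → 10/21 = 0.4762
  fear: TP=9, FP=0+0+4+1+0=5, FN=0+0+0+3+0=3 → 18/26 = 0.6923
  surprise: TP=4, FP=0+2+0+3+0=5, FN=3+1+2+1+1=8 → 8/21 = 0.3810
  disgust: TP=13, FP=1+0+2+0+1=4, FN=0+1+0+0+0=1 → 26/31 = 0.8387
Macro-F1 score = mean = (0.6667 + 0.6667 + 0.4762 + 0.6923 + 0.3810 + 0.8387) / 6 = 0.620

0.620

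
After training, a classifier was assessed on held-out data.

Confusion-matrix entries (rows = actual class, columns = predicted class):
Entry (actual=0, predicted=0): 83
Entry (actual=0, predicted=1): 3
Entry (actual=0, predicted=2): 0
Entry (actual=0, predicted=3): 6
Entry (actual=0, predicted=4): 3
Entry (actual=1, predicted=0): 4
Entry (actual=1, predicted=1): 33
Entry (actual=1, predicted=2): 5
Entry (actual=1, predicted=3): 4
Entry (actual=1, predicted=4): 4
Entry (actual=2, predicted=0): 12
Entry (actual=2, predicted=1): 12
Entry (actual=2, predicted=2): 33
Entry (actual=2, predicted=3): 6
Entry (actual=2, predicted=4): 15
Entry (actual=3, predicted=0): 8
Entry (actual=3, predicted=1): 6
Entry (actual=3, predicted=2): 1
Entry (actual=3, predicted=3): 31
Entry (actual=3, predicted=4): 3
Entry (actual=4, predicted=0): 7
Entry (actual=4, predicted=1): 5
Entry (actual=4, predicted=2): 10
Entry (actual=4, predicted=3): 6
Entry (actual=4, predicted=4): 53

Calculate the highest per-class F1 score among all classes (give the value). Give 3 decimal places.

Per-class F1 score (2·TP/(2·TP+FP+FN)):
  0: TP=83, FP=4+12+8+7=31, FN=3+0+6+3=12 → 166/209 = 0.7943
  1: TP=33, FP=3+12+6+5=26, FN=4+5+4+4=17 → 66/109 = 0.6055
  2: TP=33, FP=0+5+1+10=16, FN=12+12+6+15=45 → 66/127 = 0.5197
  3: TP=31, FP=6+4+6+6=22, FN=8+6+1+3=18 → 62/102 = 0.6078
  4: TP=53, FP=3+4+15+3=25, FN=7+5+10+6=28 → 106/159 = 0.6667
Highest is class '0' with F1 score = 0.794.

0.794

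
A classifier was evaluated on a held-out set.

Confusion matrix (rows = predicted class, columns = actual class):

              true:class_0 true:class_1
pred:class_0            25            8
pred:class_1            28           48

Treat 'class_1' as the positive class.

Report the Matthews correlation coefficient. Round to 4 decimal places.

MCC = (TP·TN − FP·FN) / √((TP+FP)(TP+FN)(TN+FP)(TN+FN))
Numerator = 48·25 − 28·8 = 976
Denominator = √(76·56·53·33) = √7443744 = 2728.3226
MCC = 976 / 2728.3226 = 0.3577

0.3577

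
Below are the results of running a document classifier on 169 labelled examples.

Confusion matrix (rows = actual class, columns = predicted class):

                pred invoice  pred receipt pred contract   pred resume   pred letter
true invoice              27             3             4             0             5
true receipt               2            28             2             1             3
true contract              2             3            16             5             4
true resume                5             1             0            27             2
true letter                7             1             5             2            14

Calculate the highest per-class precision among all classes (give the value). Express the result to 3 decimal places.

0.778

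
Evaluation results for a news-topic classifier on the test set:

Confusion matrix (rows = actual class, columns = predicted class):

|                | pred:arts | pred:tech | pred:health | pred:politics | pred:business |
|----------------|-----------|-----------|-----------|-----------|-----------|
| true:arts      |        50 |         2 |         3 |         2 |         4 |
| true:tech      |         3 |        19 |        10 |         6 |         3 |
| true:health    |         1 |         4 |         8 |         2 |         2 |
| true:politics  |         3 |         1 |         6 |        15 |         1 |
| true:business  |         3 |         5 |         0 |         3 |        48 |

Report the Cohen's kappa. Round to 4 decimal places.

Observed agreement pₒ = trace/N = 140/204 = 0.68627
Expected agreement pₑ = Σ (rowᵢ·colᵢ)/N² = (61·60 + 41·31 + 17·27 + 26·28 + 59·58)/204² = 0.22924
κ = (pₒ − pₑ)/(1 − pₑ) = (0.68627 − 0.22924)/(1 − 0.22924) = 0.5930

0.5930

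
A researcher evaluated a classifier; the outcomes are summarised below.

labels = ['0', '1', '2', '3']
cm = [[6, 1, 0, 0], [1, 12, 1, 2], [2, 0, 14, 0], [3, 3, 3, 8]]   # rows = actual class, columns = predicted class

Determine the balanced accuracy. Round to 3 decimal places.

Balanced accuracy = mean of per-class recall.
  0: recall = 6/7 = 0.8571
  1: recall = 12/16 = 0.7500
  2: recall = 14/16 = 0.8750
  3: recall = 8/17 = 0.4706
Mean = (0.8571 + 0.7500 + 0.8750 + 0.4706) / 4 = 0.738

0.738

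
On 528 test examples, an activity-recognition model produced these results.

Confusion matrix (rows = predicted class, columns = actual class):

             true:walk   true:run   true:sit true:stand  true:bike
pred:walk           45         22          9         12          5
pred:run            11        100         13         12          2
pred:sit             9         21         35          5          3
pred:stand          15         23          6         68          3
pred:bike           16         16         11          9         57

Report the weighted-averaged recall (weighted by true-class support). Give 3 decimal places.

Per-class recall (TP/(TP+FN)):
  walk: TP=45, FN=11+9+15+16=51 → 45/96 = 0.4688
  run: TP=100, FN=22+21+23+16=82 → 100/182 = 0.5495
  sit: TP=35, FN=9+13+6+11=39 → 35/74 = 0.4730
  stand: TP=68, FN=12+12+5+9=38 → 68/106 = 0.6415
  bike: TP=57, FN=5+2+3+3=13 → 57/70 = 0.8143
Weighted-recall = Σ (supportᵢ/N)·recallᵢ with N=528: (96/528)·0.4688 + (182/528)·0.5495 + (74/528)·0.4730 + (106/528)·0.6415 + (70/528)·0.8143 = 0.578

0.578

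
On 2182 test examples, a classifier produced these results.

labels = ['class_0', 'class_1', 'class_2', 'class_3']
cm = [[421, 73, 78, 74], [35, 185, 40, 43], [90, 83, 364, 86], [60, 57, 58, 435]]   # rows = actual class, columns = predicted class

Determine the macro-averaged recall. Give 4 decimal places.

Per-class recall (TP/(TP+FN)):
  class_0: TP=421, FN=73+78+74=225 → 421/646 = 0.65170
  class_1: TP=185, FN=35+40+43=118 → 185/303 = 0.61056
  class_2: TP=364, FN=90+83+86=259 → 364/623 = 0.58427
  class_3: TP=435, FN=60+57+58=175 → 435/610 = 0.71311
Macro-recall = mean = (0.65170 + 0.61056 + 0.58427 + 0.71311) / 4 = 0.6399

0.6399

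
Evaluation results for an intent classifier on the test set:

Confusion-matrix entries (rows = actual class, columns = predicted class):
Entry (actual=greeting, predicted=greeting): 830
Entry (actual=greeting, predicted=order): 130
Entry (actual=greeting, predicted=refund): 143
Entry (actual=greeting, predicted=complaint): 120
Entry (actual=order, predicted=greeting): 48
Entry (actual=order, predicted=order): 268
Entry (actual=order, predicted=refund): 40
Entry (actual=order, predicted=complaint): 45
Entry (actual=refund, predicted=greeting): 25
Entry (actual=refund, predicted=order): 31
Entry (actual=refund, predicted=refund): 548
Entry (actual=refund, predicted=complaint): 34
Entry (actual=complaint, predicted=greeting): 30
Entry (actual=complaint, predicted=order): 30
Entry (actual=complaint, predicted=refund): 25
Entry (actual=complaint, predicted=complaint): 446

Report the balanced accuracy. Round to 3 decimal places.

Balanced accuracy = mean of per-class recall.
  greeting: recall = 830/1223 = 0.6787
  order: recall = 268/401 = 0.6683
  refund: recall = 548/638 = 0.8589
  complaint: recall = 446/531 = 0.8399
Mean = (0.6787 + 0.6683 + 0.8589 + 0.8399) / 4 = 0.761

0.761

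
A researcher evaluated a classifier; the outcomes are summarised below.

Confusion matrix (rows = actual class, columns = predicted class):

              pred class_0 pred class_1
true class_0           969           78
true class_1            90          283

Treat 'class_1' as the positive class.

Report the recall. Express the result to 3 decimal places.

0.759

Recall = TP/(TP+FN) = 283/(283+90) = 283/373 = 0.759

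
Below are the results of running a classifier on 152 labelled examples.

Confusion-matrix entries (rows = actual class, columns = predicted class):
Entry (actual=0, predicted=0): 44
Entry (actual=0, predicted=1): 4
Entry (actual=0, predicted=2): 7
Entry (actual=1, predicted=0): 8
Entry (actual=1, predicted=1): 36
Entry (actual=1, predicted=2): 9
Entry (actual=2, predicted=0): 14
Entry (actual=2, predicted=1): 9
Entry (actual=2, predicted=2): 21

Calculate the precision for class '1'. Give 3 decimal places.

Treat '1' as positive and all other classes as negative.
precision = TP/(TP+FP).
1: TP=36, FP=4+9=13 → 36/49 = 0.7347

0.735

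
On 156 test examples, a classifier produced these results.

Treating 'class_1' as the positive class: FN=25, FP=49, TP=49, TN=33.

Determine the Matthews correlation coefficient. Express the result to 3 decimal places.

MCC = (TP·TN − FP·FN) / √((TP+FP)(TP+FN)(TN+FP)(TN+FN))
Numerator = 49·33 − 49·25 = 392
Denominator = √(98·74·82·58) = √34490512 = 5872.8623
MCC = 392 / 5872.8623 = 0.067

0.067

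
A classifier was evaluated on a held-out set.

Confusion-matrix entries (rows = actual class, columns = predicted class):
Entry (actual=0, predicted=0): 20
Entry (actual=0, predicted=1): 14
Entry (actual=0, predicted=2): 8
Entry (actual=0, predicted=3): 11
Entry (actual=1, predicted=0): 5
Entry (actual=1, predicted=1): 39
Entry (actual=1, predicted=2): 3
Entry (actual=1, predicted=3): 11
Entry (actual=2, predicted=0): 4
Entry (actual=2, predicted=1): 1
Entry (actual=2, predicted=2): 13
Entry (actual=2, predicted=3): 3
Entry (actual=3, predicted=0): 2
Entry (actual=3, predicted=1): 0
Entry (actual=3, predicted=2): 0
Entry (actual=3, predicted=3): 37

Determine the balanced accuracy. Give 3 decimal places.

0.654

Balanced accuracy = mean of per-class recall.
  0: recall = 20/53 = 0.3774
  1: recall = 39/58 = 0.6724
  2: recall = 13/21 = 0.6190
  3: recall = 37/39 = 0.9487
Mean = (0.3774 + 0.6724 + 0.6190 + 0.9487) / 4 = 0.654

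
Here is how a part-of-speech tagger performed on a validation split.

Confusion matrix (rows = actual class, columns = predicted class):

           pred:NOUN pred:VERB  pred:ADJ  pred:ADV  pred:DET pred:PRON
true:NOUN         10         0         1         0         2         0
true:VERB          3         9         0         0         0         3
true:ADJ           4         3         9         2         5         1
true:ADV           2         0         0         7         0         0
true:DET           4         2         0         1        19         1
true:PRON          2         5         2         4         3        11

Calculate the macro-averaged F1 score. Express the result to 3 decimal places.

0.559

Per-class F1 score (2·TP/(2·TP+FP+FN)):
  NOUN: TP=10, FP=3+4+2+4+2=15, FN=0+1+0+2+0=3 → 20/38 = 0.5263
  VERB: TP=9, FP=0+3+0+2+5=10, FN=3+0+0+0+3=6 → 18/34 = 0.5294
  ADJ: TP=9, FP=1+0+0+0+2=3, FN=4+3+2+5+1=15 → 18/36 = 0.5000
  ADV: TP=7, FP=0+0+2+1+4=7, FN=2+0+0+0+0=2 → 14/23 = 0.6087
  DET: TP=19, FP=2+0+5+0+3=10, FN=4+2+0+1+1=8 → 38/56 = 0.6786
  PRON: TP=11, FP=0+3+1+0+1=5, FN=2+5+2+4+3=16 → 22/43 = 0.5116
Macro-F1 score = mean = (0.5263 + 0.5294 + 0.5000 + 0.6087 + 0.6786 + 0.5116) / 6 = 0.559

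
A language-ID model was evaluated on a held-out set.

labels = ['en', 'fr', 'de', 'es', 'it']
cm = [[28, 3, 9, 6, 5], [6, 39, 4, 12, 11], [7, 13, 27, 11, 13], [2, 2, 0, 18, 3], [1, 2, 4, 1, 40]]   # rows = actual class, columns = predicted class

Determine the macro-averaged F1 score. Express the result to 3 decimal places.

0.563

Per-class F1 score (2·TP/(2·TP+FP+FN)):
  en: TP=28, FP=6+7+2+1=16, FN=3+9+6+5=23 → 56/95 = 0.5895
  fr: TP=39, FP=3+13+2+2=20, FN=6+4+12+11=33 → 78/131 = 0.5954
  de: TP=27, FP=9+4+0+4=17, FN=7+13+11+13=44 → 54/115 = 0.4696
  es: TP=18, FP=6+12+11+1=30, FN=2+2+0+3=7 → 36/73 = 0.4932
  it: TP=40, FP=5+11+13+3=32, FN=1+2+4+1=8 → 80/120 = 0.6667
Macro-F1 score = mean = (0.5895 + 0.5954 + 0.4696 + 0.4932 + 0.6667) / 5 = 0.563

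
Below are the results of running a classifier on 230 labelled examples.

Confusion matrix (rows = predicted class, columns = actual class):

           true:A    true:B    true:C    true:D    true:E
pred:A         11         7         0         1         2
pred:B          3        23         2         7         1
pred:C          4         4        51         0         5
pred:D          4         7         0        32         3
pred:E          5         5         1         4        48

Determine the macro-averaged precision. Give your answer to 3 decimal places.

Per-class precision (TP/(TP+FP)):
  A: TP=11, FP=7+0+1+2=10 → 11/21 = 0.5238
  B: TP=23, FP=3+2+7+1=13 → 23/36 = 0.6389
  C: TP=51, FP=4+4+0+5=13 → 51/64 = 0.7969
  D: TP=32, FP=4+7+0+3=14 → 32/46 = 0.6957
  E: TP=48, FP=5+5+1+4=15 → 48/63 = 0.7619
Macro-precision = mean = (0.5238 + 0.6389 + 0.7969 + 0.6957 + 0.7619) / 5 = 0.683

0.683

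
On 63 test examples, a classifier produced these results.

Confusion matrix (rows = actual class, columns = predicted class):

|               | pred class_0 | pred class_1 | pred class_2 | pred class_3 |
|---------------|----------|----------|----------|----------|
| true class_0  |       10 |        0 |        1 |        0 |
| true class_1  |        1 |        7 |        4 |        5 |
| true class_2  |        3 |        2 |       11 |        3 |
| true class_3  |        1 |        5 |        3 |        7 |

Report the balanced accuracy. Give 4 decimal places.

Balanced accuracy = mean of per-class recall.
  class_0: recall = 10/11 = 0.90909
  class_1: recall = 7/17 = 0.41176
  class_2: recall = 11/19 = 0.57895
  class_3: recall = 7/16 = 0.43750
Mean = (0.90909 + 0.41176 + 0.57895 + 0.43750) / 4 = 0.5843

0.5843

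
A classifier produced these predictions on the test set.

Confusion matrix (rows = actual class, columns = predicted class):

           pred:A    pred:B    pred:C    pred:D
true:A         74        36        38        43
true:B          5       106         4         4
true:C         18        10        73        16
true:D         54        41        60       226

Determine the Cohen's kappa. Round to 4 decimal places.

Observed agreement pₒ = trace/N = 479/808 = 0.59282
Expected agreement pₑ = Σ (rowᵢ·colᵢ)/N² = (191·151 + 119·193 + 117·175 + 381·289)/808² = 0.27937
κ = (pₒ − pₑ)/(1 − pₑ) = (0.59282 − 0.27937)/(1 − 0.27937) = 0.4350

0.4350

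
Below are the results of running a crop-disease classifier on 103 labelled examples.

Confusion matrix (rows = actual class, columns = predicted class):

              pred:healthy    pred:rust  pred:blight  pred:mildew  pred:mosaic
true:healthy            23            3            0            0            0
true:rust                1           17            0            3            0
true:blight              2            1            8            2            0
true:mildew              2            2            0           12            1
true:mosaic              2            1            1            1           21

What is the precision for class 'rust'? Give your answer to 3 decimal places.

0.708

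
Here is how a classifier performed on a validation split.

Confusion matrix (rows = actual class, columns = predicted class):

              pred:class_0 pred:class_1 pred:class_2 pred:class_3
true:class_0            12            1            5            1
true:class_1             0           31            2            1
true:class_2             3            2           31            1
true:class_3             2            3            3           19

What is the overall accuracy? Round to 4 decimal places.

0.7949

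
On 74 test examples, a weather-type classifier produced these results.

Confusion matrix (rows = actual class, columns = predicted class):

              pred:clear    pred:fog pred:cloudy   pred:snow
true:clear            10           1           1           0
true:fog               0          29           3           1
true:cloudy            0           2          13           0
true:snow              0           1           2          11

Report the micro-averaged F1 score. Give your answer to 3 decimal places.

Micro-averaging pools counts across classes: ΣTP=63, ΣFP=11, ΣFN=11.
Micro-F1 score = 2·TP/(2·TP+FP+FN) on pooled counts = 0.851 (equals overall accuracy in single-label multiclass).

0.851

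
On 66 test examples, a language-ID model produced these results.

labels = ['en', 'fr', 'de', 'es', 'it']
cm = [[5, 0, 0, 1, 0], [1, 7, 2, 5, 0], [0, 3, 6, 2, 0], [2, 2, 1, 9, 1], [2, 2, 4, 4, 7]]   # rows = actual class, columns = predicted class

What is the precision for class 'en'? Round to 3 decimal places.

0.500

precision = TP/(TP+FP).
en: TP=5, FP=1+0+2+2=5 → 5/10 = 0.5000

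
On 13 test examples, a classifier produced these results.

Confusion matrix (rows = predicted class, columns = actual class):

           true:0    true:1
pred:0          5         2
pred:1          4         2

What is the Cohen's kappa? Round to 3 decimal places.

0.049

Observed agreement pₒ = trace/N = 7/13 = 0.5385
Expected agreement pₑ = Σ (rowᵢ·colᵢ)/N² = (9·7 + 4·6)/13² = 0.5148
κ = (pₒ − pₑ)/(1 − pₑ) = (0.5385 − 0.5148)/(1 − 0.5148) = 0.049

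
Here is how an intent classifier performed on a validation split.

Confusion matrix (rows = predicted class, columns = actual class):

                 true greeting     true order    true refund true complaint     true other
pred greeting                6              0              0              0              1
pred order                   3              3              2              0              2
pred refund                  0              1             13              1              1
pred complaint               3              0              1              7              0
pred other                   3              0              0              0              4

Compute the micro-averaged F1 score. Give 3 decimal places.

Micro-averaging pools counts across classes: ΣTP=33, ΣFP=18, ΣFN=18.
Micro-F1 score = 2·TP/(2·TP+FP+FN) on pooled counts = 0.647 (equals overall accuracy in single-label multiclass).

0.647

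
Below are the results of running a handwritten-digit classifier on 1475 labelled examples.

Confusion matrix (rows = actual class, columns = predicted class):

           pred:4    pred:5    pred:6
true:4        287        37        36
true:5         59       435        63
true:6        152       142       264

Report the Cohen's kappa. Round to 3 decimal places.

Observed agreement pₒ = trace/N = 986/1475 = 0.6685
Expected agreement pₑ = Σ (rowᵢ·colᵢ)/N² = (360·498 + 557·614 + 558·363)/1475² = 0.3327
κ = (pₒ − pₑ)/(1 − pₑ) = (0.6685 − 0.3327)/(1 − 0.3327) = 0.503

0.503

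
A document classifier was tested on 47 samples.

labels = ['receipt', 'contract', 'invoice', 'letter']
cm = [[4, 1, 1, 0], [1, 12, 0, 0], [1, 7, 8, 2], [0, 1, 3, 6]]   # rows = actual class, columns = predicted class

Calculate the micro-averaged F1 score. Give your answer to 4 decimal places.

0.6383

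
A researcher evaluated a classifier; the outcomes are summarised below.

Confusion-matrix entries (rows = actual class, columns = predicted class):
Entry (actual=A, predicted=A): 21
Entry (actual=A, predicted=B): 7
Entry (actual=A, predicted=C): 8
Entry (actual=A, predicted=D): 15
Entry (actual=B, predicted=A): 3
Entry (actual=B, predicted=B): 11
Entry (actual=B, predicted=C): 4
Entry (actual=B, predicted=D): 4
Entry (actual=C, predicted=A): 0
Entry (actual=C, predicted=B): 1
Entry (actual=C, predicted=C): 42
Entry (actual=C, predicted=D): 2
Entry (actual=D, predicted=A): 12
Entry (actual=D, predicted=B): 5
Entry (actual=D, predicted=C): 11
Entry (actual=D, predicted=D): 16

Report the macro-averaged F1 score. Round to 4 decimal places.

Per-class F1 score (2·TP/(2·TP+FP+FN)):
  A: TP=21, FP=3+0+12=15, FN=7+8+15=30 → 42/87 = 0.48276
  B: TP=11, FP=7+1+5=13, FN=3+4+4=11 → 22/46 = 0.47826
  C: TP=42, FP=8+4+11=23, FN=0+1+2=3 → 84/110 = 0.76364
  D: TP=16, FP=15+4+2=21, FN=12+5+11=28 → 32/81 = 0.39506
Macro-F1 score = mean = (0.48276 + 0.47826 + 0.76364 + 0.39506) / 4 = 0.5299

0.5299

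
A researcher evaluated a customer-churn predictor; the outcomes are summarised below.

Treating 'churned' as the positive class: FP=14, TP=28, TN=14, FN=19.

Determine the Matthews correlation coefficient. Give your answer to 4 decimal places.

MCC = (TP·TN − FP·FN) / √((TP+FP)(TP+FN)(TN+FP)(TN+FN))
Numerator = 28·14 − 14·19 = 126
Denominator = √(42·47·28·33) = √1823976 = 1350.5466
MCC = 126 / 1350.5466 = 0.0933

0.0933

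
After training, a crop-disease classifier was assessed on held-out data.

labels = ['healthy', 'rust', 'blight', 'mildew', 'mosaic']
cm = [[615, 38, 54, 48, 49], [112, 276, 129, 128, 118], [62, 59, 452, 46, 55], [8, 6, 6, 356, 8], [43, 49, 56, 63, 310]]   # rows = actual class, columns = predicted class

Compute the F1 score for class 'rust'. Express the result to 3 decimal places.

Take TP from the diagonal, FP from the rest of the 'rust' prediction marginal, FN from the rest of the 'rust' actual marginal.
F1 score = 2·TP/(2·TP+FP+FN).
rust: TP=276, FP=38+59+6+49=152, FN=112+129+128+118=487 → 552/1191 = 0.4635

0.463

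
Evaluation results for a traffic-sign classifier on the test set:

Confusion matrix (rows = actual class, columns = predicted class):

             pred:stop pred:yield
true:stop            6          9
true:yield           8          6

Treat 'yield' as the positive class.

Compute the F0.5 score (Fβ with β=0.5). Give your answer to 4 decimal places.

Fβ = (1+β²)·TP / ((1+β²)·TP + β²·FN + FP), with β²=1/4
= 1.25·6 / (1.25·6 + 0.25·8 + 9) = 0.4054

0.4054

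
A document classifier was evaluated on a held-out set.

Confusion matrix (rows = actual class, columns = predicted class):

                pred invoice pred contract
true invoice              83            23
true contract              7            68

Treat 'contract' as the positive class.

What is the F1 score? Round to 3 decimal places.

Precision = TP/(TP+FP) = 68/91 = 0.7473
Recall = TP/(TP+FN) = 68/75 = 0.9067
F1 = 2·TP/(2·TP+FP+FN) = 136/166 = 0.819

0.819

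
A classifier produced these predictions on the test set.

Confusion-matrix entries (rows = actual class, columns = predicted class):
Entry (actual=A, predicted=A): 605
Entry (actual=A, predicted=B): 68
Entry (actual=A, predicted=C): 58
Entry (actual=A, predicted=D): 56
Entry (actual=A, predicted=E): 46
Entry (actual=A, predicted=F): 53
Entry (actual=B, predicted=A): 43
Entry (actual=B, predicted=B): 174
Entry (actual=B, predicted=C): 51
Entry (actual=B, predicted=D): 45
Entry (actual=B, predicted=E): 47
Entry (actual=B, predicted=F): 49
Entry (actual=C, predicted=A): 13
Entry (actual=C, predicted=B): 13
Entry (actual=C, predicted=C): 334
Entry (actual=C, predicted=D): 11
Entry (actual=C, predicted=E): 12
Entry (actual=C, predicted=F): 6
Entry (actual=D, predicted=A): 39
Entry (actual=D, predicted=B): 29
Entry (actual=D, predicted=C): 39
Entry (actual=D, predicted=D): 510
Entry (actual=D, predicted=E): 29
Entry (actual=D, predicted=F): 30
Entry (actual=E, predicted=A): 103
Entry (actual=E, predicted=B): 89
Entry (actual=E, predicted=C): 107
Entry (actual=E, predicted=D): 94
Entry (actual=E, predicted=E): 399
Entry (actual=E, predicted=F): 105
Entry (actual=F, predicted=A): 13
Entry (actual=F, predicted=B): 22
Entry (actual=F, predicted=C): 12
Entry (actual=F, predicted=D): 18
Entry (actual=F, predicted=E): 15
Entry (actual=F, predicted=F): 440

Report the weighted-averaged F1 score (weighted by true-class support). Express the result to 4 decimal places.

0.6445

Per-class F1 score (2·TP/(2·TP+FP+FN)):
  A: TP=605, FP=43+13+39+103+13=211, FN=68+58+56+46+53=281 → 1210/1702 = 0.71093
  B: TP=174, FP=68+13+29+89+22=221, FN=43+51+45+47+49=235 → 348/804 = 0.43284
  C: TP=334, FP=58+51+39+107+12=267, FN=13+13+11+12+6=55 → 668/990 = 0.67475
  D: TP=510, FP=56+45+11+94+18=224, FN=39+29+39+29+30=166 → 1020/1410 = 0.72340
  E: TP=399, FP=46+47+12+29+15=149, FN=103+89+107+94+105=498 → 798/1445 = 0.55225
  F: TP=440, FP=53+49+6+30+105=243, FN=13+22+12+18+15=80 → 880/1203 = 0.73150
Weighted-F1 score = Σ (supportᵢ/N)·F1 scoreᵢ with N=3777: (886/3777)·0.71093 + (409/3777)·0.43284 + (389/3777)·0.67475 + (676/3777)·0.72340 + (897/3777)·0.55225 + (520/3777)·0.73150 = 0.6445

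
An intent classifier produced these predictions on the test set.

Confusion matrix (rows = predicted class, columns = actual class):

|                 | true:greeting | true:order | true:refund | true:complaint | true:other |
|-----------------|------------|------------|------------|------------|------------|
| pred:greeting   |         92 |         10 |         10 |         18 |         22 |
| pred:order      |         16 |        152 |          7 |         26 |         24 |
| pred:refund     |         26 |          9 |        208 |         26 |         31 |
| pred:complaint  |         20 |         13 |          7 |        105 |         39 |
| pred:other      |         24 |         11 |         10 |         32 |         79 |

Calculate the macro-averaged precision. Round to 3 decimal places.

0.610

Per-class precision (TP/(TP+FP)):
  greeting: TP=92, FP=10+10+18+22=60 → 92/152 = 0.6053
  order: TP=152, FP=16+7+26+24=73 → 152/225 = 0.6756
  refund: TP=208, FP=26+9+26+31=92 → 208/300 = 0.6933
  complaint: TP=105, FP=20+13+7+39=79 → 105/184 = 0.5707
  other: TP=79, FP=24+11+10+32=77 → 79/156 = 0.5064
Macro-precision = mean = (0.6053 + 0.6756 + 0.6933 + 0.5707 + 0.5064) / 5 = 0.610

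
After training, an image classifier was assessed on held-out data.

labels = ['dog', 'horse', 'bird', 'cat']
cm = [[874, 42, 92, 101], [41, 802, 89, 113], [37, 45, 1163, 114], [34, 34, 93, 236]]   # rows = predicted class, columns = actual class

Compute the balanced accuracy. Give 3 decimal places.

0.746

Balanced accuracy = mean of per-class recall.
  dog: recall = 874/986 = 0.8864
  horse: recall = 802/923 = 0.8689
  bird: recall = 1163/1437 = 0.8093
  cat: recall = 236/564 = 0.4184
Mean = (0.8864 + 0.8689 + 0.8093 + 0.4184) / 4 = 0.746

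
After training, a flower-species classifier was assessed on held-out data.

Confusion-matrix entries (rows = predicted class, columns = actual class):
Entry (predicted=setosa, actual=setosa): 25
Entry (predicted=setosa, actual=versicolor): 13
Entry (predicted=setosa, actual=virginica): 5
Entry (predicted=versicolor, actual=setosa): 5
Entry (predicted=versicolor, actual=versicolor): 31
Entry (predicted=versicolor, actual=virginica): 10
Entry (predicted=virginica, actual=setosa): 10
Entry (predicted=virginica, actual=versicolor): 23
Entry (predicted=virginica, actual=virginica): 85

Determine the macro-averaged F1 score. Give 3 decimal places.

Per-class F1 score (2·TP/(2·TP+FP+FN)):
  setosa: TP=25, FP=13+5=18, FN=5+10=15 → 50/83 = 0.6024
  versicolor: TP=31, FP=5+10=15, FN=13+23=36 → 62/113 = 0.5487
  virginica: TP=85, FP=10+23=33, FN=5+10=15 → 170/218 = 0.7798
Macro-F1 score = mean = (0.6024 + 0.5487 + 0.7798) / 3 = 0.644

0.644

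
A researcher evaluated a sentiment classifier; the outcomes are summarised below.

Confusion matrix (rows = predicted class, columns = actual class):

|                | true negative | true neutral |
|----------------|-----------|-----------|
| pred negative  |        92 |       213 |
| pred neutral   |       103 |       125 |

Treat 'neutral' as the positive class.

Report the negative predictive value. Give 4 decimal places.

0.3016

NPV = TN/(TN+FN) = 92/(92+213) = 0.3016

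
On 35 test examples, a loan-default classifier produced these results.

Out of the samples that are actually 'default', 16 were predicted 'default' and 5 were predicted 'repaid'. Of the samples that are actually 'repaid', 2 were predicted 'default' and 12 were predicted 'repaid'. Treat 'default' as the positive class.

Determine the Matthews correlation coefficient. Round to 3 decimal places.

0.607

MCC = (TP·TN − FP·FN) / √((TP+FP)(TP+FN)(TN+FP)(TN+FN))
Numerator = 16·12 − 2·5 = 182
Denominator = √(18·21·14·17) = √89964 = 299.9400
MCC = 182 / 299.9400 = 0.607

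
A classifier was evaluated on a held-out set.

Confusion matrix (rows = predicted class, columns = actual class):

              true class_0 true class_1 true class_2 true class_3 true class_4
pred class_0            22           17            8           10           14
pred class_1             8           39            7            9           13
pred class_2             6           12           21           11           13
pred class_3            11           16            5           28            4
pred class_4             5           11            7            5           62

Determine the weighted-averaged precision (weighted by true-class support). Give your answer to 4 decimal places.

Per-class precision (TP/(TP+FP)):
  class_0: TP=22, FP=17+8+10+14=49 → 22/71 = 0.30986
  class_1: TP=39, FP=8+7+9+13=37 → 39/76 = 0.51316
  class_2: TP=21, FP=6+12+11+13=42 → 21/63 = 0.33333
  class_3: TP=28, FP=11+16+5+4=36 → 28/64 = 0.43750
  class_4: TP=62, FP=5+11+7+5=28 → 62/90 = 0.68889
Weighted-precision = Σ (supportᵢ/N)·precisionᵢ with N=364: (52/364)·0.30986 + (95/364)·0.51316 + (48/364)·0.33333 + (63/364)·0.43750 + (106/364)·0.68889 = 0.4985

0.4985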